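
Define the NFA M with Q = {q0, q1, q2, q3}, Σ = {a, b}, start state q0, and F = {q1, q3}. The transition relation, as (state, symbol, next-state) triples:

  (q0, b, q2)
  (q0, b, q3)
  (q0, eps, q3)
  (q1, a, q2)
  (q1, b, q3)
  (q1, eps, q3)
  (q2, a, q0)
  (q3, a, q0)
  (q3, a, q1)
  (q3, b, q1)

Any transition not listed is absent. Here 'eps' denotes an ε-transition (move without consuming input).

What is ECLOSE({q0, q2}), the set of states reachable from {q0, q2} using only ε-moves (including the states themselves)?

Begin with {q0, q2}.
ε-move q0 → q3; add q3.

{q0, q2, q3}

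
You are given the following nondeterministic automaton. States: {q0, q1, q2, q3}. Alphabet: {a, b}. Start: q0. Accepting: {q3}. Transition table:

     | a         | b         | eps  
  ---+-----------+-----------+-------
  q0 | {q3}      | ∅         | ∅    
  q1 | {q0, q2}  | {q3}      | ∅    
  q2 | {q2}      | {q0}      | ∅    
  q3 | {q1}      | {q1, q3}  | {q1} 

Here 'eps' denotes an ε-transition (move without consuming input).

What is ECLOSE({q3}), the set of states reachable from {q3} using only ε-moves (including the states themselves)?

{q1, q3}

Begin with {q3}.
ε-move q3 → q1; add q1.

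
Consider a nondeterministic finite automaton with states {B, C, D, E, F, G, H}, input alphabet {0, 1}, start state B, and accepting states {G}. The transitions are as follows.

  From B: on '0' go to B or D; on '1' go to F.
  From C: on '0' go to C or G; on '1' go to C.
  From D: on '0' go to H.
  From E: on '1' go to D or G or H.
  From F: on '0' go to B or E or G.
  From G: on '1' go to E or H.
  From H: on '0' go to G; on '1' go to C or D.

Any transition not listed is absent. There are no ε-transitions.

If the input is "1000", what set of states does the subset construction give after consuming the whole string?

{B, D, H}

Start in {B}.
Read '1': {B} → {F}.
Read '0': {F} → {B, E, G}.
Read '0': {B, E, G} → {B, D}.
Read '0': {B, D} → {B, D, H}.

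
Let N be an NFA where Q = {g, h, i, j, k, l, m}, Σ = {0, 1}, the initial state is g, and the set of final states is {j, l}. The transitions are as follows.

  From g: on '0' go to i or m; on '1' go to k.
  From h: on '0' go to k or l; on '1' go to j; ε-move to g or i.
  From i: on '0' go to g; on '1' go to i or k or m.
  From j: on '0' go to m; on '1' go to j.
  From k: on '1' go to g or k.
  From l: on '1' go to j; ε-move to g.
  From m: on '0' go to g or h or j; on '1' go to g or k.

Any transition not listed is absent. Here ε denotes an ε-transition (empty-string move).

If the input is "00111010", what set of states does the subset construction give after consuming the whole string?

Start in {g}.
Read '0': g→{i, m}; now {i, m}.
Read '0': i→{g}, m→{g, h, j}; union {g, h, j}; ε-closure = {g, h, i, j}.
Read '1': g→{k}, h→{j}, i→{i, k, m}, j→{j}; now {i, j, k, m}.
Read '1': i→{i, k, m}, j→{j}, k→{g, k}, m→{g, k}; now {g, i, j, k, m}.
Read '1': g→{k}, i→{i, k, m}, j→{j}, k→{g, k}, m→{g, k}; now {g, i, j, k, m}.
Read '0': g→{i, m}, i→{g}, j→{m}, k→∅, m→{g, h, j}; now {g, h, i, j, m}.
Read '1': g→{k}, h→{j}, i→{i, k, m}, j→{j}, m→{g, k}; now {g, i, j, k, m}.
Read '0': g→{i, m}, i→{g}, j→{m}, k→∅, m→{g, h, j}; now {g, h, i, j, m}.

{g, h, i, j, m}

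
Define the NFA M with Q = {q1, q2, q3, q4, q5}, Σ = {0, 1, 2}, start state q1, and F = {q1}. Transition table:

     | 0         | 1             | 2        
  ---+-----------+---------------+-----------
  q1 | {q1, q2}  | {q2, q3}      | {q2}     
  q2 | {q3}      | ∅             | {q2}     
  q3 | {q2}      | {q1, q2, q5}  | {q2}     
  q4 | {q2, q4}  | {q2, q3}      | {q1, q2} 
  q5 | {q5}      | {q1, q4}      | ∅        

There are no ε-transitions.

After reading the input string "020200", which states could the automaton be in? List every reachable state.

{q2}

Start in {q1}.
Read '0': {q1} → {q1, q2}.
Read '2': {q1, q2} → {q2}.
Read '0': {q2} → {q3}.
Read '2': {q3} → {q2}.
Read '0': {q2} → {q3}.
Read '0': {q3} → {q2}.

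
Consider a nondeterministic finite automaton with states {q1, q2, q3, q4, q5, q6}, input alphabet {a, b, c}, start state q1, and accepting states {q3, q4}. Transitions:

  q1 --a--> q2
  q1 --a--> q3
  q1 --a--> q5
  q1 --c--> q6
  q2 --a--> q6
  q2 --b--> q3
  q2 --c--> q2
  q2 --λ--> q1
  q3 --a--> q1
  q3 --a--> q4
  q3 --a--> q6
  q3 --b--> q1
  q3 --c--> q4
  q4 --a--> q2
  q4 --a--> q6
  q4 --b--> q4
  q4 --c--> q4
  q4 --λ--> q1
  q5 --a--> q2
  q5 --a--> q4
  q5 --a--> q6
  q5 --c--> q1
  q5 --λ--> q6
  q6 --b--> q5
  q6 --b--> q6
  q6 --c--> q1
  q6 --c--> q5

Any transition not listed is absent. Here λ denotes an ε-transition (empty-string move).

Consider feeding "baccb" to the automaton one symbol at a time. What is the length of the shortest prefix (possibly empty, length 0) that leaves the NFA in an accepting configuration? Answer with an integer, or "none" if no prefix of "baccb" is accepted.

none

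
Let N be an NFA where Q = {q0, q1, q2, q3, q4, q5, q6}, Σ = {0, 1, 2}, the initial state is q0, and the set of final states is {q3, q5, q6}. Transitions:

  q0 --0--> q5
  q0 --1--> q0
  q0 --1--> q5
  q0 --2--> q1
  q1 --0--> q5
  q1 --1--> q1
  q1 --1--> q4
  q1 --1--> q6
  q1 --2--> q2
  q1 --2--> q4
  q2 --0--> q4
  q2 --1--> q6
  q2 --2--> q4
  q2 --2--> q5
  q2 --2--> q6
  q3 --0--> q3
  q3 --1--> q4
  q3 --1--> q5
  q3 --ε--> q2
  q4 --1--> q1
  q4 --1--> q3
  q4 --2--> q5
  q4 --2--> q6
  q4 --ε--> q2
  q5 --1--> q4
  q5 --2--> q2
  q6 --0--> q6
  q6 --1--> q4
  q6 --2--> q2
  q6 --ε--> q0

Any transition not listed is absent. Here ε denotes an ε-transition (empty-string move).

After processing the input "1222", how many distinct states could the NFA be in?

6

Start in {q0}.
Read '1': q0→{q0, q5}; now {q0, q5}.
Read '2': q0→{q1}, q5→{q2}; now {q1, q2}.
Read '2': q1→{q2, q4}, q2→{q4, q5, q6}; union {q2, q4, q5, q6}; ε-closure = {q0, q2, q4, q5, q6}.
Read '2': q0→{q1}, q2→{q4, q5, q6}, q4→{q5, q6}, q5→{q2}, q6→{q2}; union {q1, q2, q4, q5, q6}; ε-closure = {q0, q1, q2, q4, q5, q6}.
That set has 6 states.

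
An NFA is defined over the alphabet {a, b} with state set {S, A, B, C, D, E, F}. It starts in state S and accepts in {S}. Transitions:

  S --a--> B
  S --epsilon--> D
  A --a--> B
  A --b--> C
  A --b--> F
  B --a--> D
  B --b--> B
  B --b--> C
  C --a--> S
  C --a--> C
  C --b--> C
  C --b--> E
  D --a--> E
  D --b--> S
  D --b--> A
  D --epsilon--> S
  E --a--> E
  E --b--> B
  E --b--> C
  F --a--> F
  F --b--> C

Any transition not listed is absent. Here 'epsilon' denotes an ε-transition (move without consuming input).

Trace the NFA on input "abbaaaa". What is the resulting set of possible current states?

{S, B, C, D, E}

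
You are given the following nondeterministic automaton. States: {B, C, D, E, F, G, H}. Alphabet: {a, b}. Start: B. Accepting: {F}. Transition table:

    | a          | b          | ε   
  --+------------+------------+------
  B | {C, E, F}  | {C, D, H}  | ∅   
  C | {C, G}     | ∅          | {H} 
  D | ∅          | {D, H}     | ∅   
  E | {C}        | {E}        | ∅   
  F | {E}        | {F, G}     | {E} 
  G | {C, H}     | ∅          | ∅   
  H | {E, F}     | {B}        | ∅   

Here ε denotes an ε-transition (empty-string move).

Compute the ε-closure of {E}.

{E}

Begin with {E}.
No ε-moves leave this set, so the closure equals the set itself.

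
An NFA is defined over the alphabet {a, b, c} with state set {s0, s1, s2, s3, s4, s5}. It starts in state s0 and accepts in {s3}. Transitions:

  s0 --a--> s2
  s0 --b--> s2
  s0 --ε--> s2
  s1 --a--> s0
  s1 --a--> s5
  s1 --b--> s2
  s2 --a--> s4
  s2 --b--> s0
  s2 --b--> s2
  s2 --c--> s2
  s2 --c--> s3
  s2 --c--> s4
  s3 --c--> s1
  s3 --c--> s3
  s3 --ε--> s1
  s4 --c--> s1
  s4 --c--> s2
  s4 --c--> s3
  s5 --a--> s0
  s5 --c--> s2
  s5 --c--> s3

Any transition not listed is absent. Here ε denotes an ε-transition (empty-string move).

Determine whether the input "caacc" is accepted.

Start: ε-closure({s0}) = {s0, s2}.
Read 'c': s0→∅, s2→{s2, s3, s4}; union {s2, s3, s4}; ε-closure = {s1, s2, s3, s4}.
Read 'a': s1→{s0, s5}, s2→{s4}, s3→∅, s4→∅; union {s0, s4, s5}; ε-closure = {s0, s2, s4, s5}.
Read 'a': s0→{s2}, s2→{s4}, s4→∅, s5→{s0}; now {s0, s2, s4}.
Read 'c': s0→∅, s2→{s2, s3, s4}, s4→{s1, s2, s3}; now {s1, s2, s3, s4}.
Read 'c': s1→∅, s2→{s2, s3, s4}, s3→{s1, s3}, s4→{s1, s2, s3}; now {s1, s2, s3, s4}.
The final set {s1, s2, s3, s4} contains the accepting state s3.

Yes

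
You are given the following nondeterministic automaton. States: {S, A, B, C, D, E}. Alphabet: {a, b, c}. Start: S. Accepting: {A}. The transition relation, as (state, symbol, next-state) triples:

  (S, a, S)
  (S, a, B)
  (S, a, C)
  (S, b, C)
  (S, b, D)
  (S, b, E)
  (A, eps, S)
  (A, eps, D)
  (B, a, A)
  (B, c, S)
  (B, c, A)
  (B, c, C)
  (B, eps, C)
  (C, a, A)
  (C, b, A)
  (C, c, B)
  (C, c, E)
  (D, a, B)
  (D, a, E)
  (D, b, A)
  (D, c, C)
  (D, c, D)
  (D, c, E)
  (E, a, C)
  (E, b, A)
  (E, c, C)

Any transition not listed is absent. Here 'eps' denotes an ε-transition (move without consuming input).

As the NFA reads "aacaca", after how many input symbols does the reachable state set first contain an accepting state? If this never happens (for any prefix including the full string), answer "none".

Start in {S}.
Read 'a': {S} → {S, B, C}.
Read 'a': {S, B, C} → {S, A, B, C, D}.
None of the earlier sets intersect F, but {S, A, B, C, D} does.

2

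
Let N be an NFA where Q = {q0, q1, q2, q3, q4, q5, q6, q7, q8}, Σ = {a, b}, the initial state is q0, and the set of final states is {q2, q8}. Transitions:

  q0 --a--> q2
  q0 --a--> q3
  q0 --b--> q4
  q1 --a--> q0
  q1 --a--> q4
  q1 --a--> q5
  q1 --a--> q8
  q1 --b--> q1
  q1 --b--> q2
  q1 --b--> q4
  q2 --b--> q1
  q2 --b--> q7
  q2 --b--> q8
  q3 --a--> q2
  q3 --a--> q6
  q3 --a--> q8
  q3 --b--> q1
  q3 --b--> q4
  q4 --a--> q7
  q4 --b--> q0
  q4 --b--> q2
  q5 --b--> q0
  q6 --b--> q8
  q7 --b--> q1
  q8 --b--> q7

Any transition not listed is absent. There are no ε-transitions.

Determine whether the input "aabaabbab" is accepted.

Yes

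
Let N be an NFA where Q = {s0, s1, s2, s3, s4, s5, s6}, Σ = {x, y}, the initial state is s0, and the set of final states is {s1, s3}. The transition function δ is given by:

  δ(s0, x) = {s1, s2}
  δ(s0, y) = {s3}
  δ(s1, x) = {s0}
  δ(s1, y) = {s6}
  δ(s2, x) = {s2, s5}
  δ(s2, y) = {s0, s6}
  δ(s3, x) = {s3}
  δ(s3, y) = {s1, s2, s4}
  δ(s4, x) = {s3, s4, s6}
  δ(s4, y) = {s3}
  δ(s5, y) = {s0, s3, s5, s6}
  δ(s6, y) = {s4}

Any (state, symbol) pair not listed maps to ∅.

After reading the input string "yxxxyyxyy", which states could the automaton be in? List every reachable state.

Start in {s0}.
Read 'y': s0→{s3}; now {s3}.
Read 'x': s3→{s3}; now {s3}.
Read 'x': s3→{s3}; now {s3}.
Read 'x': s3→{s3}; now {s3}.
Read 'y': s3→{s1, s2, s4}; now {s1, s2, s4}.
Read 'y': s1→{s6}, s2→{s0, s6}, s4→{s3}; now {s0, s3, s6}.
Read 'x': s0→{s1, s2}, s3→{s3}, s6→∅; now {s1, s2, s3}.
Read 'y': s1→{s6}, s2→{s0, s6}, s3→{s1, s2, s4}; now {s0, s1, s2, s4, s6}.
Read 'y': s0→{s3}, s1→{s6}, s2→{s0, s6}, s4→{s3}, s6→{s4}; now {s0, s3, s4, s6}.

{s0, s3, s4, s6}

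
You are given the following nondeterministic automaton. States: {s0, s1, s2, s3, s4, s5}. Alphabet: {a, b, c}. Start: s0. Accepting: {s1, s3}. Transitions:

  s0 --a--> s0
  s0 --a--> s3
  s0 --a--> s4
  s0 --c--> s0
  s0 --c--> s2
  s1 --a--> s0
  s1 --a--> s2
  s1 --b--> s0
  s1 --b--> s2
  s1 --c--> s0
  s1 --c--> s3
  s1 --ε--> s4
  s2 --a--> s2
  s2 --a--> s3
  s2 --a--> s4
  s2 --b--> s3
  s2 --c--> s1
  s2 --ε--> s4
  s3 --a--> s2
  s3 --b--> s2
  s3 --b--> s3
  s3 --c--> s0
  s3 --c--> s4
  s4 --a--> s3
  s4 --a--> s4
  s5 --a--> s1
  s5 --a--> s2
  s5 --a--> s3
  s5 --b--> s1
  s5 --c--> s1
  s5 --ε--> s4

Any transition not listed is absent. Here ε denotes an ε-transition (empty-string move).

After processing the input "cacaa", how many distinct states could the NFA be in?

Start in {s0}.
Read 'c': s0→{s0, s2}; union {s0, s2}; ε-closure = {s0, s2, s4}.
Read 'a': s0→{s0, s3, s4}, s2→{s2, s3, s4}, s4→{s3, s4}; now {s0, s2, s3, s4}.
Read 'c': s0→{s0, s2}, s2→{s1}, s3→{s0, s4}, s4→∅; now {s0, s1, s2, s4}.
Read 'a': s0→{s0, s3, s4}, s1→{s0, s2}, s2→{s2, s3, s4}, s4→{s3, s4}; now {s0, s2, s3, s4}.
Read 'a': s0→{s0, s3, s4}, s2→{s2, s3, s4}, s3→{s2}, s4→{s3, s4}; now {s0, s2, s3, s4}.
That set has 4 states.

4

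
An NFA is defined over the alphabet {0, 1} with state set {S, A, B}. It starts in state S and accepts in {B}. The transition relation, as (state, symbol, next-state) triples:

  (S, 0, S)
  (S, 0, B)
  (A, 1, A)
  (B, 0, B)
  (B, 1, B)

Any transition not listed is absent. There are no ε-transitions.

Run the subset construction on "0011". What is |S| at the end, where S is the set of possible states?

1

Start in {S}.
Read '0': S→{S, B}; now {S, B}.
Read '0': S→{S, B}, B→{B}; now {S, B}.
Read '1': S→∅, B→{B}; now {B}.
Read '1': B→{B}; now {B}.
That set has 1 state.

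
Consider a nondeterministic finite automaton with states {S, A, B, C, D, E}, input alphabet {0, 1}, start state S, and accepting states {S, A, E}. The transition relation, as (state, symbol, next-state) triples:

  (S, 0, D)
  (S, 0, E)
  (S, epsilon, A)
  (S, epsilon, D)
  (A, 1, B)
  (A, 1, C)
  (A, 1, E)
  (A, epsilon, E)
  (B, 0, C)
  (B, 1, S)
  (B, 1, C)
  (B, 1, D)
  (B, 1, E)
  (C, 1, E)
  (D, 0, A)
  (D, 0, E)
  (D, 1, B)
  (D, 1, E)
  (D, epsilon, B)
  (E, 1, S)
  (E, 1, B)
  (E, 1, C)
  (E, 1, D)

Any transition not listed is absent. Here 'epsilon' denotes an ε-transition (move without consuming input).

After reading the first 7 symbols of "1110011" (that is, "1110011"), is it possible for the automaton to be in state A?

Yes

Start: ε-closure({S}) = {S, A, B, D, E}.
Read '1': {S, A, B, D, E} → {S, A, B, C, D, E}.
Read '1': {S, A, B, C, D, E} → {S, A, B, C, D, E}.
Read '1': {S, A, B, C, D, E} → {S, A, B, C, D, E}.
Read '0': {S, A, B, C, D, E} → {A, B, C, D, E}.
Read '0': {A, B, C, D, E} → {A, C, E}.
Read '1': {A, C, E} → {S, A, B, C, D, E}.
Read '1': {S, A, B, C, D, E} → {S, A, B, C, D, E}.
State A is in {S, A, B, C, D, E}.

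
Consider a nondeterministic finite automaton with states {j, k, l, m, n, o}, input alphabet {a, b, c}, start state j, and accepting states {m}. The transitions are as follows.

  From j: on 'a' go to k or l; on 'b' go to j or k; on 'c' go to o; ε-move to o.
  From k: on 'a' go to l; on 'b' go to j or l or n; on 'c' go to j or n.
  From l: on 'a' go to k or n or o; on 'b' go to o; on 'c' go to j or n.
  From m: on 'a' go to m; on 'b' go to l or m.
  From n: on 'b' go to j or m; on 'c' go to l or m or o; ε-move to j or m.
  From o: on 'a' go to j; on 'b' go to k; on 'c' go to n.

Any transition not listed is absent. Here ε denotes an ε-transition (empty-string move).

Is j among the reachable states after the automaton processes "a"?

Start: ε-closure({j}) = {j, o}.
Read 'a': {j, o} → {j, k, l, o}.
State j is in {j, k, l, o}.

Yes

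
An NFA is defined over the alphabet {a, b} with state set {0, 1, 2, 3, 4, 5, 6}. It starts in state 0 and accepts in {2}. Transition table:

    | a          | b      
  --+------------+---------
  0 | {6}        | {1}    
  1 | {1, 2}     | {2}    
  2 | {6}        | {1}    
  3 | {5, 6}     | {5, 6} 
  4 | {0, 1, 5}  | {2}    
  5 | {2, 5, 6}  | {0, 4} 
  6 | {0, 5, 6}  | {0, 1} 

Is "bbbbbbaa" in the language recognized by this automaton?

Start in {0}.
Read 'b': 0→{1}; now {1}.
Read 'b': 1→{2}; now {2}.
Read 'b': 2→{1}; now {1}.
Read 'b': 1→{2}; now {2}.
Read 'b': 2→{1}; now {1}.
Read 'b': 1→{2}; now {2}.
Read 'a': 2→{6}; now {6}.
Read 'a': 6→{0, 5, 6}; now {0, 5, 6}.
The final set {0, 5, 6} contains no accepting state.

No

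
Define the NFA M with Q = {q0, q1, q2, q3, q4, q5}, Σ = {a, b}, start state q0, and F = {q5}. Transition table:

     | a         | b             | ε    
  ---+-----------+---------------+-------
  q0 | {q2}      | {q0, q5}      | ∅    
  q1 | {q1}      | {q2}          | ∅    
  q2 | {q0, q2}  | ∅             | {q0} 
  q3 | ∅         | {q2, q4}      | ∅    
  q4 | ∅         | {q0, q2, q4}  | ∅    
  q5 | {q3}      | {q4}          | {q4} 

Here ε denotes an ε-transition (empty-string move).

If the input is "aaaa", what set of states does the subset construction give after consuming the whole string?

Start in {q0}.
Read 'a': q0→{q2}; union {q2}; ε-closure = {q0, q2}.
Read 'a': q0→{q2}, q2→{q0, q2}; now {q0, q2}.
Read 'a': q0→{q2}, q2→{q0, q2}; now {q0, q2}.
Read 'a': q0→{q2}, q2→{q0, q2}; now {q0, q2}.

{q0, q2}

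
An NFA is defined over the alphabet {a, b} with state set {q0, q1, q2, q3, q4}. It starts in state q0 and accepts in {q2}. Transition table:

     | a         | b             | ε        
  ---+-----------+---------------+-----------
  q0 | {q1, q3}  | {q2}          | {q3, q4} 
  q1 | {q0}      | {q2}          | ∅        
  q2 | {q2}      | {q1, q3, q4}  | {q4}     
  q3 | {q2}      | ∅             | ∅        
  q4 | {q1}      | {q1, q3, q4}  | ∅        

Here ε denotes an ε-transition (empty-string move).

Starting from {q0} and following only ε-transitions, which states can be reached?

Begin with {q0}.
ε-move q0 → q3; add q3.
ε-move q0 → q4; add q4.

{q0, q3, q4}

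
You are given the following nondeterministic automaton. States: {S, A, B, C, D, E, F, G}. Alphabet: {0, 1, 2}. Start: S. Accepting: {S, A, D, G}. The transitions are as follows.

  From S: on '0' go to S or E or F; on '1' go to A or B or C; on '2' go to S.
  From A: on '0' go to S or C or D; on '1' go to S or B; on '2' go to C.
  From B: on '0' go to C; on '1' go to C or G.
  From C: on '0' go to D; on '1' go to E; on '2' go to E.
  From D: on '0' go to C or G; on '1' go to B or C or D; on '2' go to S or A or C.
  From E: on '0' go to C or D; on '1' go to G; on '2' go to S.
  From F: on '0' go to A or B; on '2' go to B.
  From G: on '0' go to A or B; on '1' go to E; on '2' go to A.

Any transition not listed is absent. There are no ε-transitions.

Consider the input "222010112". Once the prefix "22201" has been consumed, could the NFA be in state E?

No

Start in {S}.
Read '2': S→{S}; now {S}.
Read '2': S→{S}; now {S}.
Read '2': S→{S}; now {S}.
Read '0': S→{S, E, F}; now {S, E, F}.
Read '1': S→{A, B, C}, E→{G}, F→∅; now {A, B, C, G}.
State E is not in {A, B, C, G}.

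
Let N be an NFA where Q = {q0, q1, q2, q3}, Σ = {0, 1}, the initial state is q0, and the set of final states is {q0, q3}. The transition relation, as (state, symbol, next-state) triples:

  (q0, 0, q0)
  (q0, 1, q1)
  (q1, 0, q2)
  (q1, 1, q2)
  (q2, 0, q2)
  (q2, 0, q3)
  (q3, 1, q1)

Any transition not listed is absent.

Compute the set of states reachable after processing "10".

Start in {q0}.
Read '1': q0→{q1}; now {q1}.
Read '0': q1→{q2}; now {q2}.

{q2}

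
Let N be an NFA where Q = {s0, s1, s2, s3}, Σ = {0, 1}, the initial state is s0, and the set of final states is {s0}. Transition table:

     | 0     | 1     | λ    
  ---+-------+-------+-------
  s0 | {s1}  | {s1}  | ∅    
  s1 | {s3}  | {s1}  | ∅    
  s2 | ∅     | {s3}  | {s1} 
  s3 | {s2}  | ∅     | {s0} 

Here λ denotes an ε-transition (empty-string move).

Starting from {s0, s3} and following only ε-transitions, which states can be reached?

{s0, s3}

Begin with {s0, s3}.
No ε-moves leave this set, so the closure equals the set itself.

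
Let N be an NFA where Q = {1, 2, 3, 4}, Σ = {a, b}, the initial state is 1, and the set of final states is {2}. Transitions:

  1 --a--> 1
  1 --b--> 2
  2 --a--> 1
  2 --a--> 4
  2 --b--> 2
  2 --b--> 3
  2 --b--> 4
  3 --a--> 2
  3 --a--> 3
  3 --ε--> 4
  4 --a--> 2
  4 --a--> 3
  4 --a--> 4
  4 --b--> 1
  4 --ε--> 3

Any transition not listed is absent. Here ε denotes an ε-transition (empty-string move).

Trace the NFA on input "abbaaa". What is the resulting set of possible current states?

Start in {1}.
Read 'a': {1} → {1}.
Read 'b': {1} → {2}.
Read 'b': {2} → {2, 3, 4}.
Read 'a': {2, 3, 4} → {1, 2, 3, 4}.
Read 'a': {1, 2, 3, 4} → {1, 2, 3, 4}.
Read 'a': {1, 2, 3, 4} → {1, 2, 3, 4}.

{1, 2, 3, 4}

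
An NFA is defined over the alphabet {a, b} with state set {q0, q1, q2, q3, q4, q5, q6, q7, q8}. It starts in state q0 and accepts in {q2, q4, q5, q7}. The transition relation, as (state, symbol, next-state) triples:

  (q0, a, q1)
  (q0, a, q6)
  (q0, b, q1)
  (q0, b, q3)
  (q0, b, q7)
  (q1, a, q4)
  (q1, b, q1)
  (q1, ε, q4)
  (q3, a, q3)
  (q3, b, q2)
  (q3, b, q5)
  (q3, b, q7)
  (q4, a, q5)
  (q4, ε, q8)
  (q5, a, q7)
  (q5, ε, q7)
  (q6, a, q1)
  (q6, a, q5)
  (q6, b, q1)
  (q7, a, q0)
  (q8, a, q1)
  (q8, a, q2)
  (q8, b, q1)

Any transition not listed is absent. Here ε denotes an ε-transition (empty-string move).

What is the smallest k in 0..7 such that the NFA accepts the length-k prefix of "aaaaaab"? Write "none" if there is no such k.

Start in {q0}.
Read 'a': q0→{q1, q6}; union {q1, q6}; ε-closure = {q1, q4, q6, q8}.
None of the earlier sets intersect F, but {q1, q4, q6, q8} does.

1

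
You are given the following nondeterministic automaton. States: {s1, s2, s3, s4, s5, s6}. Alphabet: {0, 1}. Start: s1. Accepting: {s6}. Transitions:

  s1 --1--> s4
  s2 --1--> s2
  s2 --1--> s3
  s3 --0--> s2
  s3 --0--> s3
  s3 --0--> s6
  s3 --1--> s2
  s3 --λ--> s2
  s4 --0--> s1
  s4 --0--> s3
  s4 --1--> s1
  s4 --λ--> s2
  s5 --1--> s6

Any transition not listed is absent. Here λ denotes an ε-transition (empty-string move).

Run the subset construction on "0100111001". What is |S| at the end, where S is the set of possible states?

0

Start in {s1}.
Read '0': s1→∅; now ∅.
The set is empty and remains empty for the remaining 9 symbols.
That set has 0 states.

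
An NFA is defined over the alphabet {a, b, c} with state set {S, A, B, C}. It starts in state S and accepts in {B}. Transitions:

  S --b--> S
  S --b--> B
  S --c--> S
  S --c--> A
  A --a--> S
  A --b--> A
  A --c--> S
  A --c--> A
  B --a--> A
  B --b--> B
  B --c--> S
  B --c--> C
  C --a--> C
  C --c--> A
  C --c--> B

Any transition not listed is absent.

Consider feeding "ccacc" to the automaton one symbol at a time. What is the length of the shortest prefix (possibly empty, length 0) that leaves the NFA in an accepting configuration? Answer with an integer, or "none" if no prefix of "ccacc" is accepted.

none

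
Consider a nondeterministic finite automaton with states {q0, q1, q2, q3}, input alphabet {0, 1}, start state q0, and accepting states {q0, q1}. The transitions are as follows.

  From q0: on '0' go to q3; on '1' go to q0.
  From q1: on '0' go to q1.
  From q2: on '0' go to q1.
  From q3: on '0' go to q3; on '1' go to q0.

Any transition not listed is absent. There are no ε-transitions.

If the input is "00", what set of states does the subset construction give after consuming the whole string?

{q3}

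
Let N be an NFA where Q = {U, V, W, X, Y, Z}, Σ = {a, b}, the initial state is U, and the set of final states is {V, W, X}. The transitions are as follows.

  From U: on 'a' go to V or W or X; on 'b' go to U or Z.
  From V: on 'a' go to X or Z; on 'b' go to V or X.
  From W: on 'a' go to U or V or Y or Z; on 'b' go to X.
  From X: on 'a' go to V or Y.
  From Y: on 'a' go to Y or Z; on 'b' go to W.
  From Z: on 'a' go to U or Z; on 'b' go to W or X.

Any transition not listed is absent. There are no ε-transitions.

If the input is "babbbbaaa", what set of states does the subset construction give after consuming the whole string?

Start in {U}.
Read 'b': {U} → {U, Z}.
Read 'a': {U, Z} → {U, V, W, X, Z}.
Read 'b': {U, V, W, X, Z} → {U, V, W, X, Z}.
Read 'b': {U, V, W, X, Z} → {U, V, W, X, Z}.
Read 'b': {U, V, W, X, Z} → {U, V, W, X, Z}.
Read 'b': {U, V, W, X, Z} → {U, V, W, X, Z}.
Read 'a': {U, V, W, X, Z} → {U, V, W, X, Y, Z}.
Read 'a': {U, V, W, X, Y, Z} → {U, V, W, X, Y, Z}.
Read 'a': {U, V, W, X, Y, Z} → {U, V, W, X, Y, Z}.

{U, V, W, X, Y, Z}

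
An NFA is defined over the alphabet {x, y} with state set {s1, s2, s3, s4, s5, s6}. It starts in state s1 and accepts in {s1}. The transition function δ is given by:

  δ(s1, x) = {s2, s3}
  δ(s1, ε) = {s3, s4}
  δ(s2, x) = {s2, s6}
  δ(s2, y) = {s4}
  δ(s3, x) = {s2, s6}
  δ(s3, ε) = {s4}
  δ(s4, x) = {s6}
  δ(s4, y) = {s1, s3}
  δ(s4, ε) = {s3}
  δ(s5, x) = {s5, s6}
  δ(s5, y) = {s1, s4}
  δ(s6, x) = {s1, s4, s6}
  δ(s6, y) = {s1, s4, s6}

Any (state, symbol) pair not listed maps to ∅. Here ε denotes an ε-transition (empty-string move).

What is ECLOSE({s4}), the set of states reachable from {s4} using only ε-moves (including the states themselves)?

Begin with {s4}.
ε-move s4 → s3; add s3.

{s3, s4}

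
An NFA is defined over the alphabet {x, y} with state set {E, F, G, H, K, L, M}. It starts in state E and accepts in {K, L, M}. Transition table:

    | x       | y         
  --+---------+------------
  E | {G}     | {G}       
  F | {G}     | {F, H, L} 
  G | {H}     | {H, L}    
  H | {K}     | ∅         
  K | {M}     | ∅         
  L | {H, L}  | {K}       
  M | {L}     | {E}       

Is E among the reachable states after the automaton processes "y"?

No

Start in {E}.
Read 'y': E→{G}; now {G}.
State E is not in {G}.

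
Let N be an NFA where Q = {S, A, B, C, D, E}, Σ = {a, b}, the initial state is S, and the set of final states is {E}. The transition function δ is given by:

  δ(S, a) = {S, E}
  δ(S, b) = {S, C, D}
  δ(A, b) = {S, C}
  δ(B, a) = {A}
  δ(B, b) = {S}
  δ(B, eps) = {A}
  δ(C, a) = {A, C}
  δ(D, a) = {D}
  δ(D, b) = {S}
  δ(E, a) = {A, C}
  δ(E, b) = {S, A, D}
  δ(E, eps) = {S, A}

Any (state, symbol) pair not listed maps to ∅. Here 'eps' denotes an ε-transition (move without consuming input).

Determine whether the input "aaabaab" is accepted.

No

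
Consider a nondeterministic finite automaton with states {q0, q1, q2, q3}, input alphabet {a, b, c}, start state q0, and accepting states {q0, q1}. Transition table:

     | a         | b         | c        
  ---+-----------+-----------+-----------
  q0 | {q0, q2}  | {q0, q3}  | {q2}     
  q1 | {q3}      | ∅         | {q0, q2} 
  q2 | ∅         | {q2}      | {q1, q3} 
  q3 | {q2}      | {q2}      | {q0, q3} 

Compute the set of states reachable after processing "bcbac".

{q1, q2, q3}

Start in {q0}.
Read 'b': {q0} → {q0, q3}.
Read 'c': {q0, q3} → {q0, q2, q3}.
Read 'b': {q0, q2, q3} → {q0, q2, q3}.
Read 'a': {q0, q2, q3} → {q0, q2}.
Read 'c': {q0, q2} → {q1, q2, q3}.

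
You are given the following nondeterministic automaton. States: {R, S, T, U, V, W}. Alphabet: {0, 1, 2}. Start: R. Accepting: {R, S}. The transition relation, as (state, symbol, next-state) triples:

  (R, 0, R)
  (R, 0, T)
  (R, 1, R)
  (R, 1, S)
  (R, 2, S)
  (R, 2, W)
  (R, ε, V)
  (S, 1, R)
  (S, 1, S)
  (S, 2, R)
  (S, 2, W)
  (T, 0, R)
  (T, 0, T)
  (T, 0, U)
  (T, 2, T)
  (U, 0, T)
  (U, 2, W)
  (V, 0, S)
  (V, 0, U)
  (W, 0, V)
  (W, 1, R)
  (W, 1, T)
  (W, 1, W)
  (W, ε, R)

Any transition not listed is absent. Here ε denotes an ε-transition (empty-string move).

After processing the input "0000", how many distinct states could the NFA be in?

Start: ε-closure({R}) = {R, V}.
Read '0': R→{R, T}, V→{S, U}; union {R, S, T, U}; ε-closure = {R, S, T, U, V}.
Read '0': R→{R, T}, S→∅, T→{R, T, U}, U→{T}, V→{S, U}; union {R, S, T, U}; ε-closure = {R, S, T, U, V}.
Read '0': R→{R, T}, S→∅, T→{R, T, U}, U→{T}, V→{S, U}; union {R, S, T, U}; ε-closure = {R, S, T, U, V}.
Read '0': R→{R, T}, S→∅, T→{R, T, U}, U→{T}, V→{S, U}; union {R, S, T, U}; ε-closure = {R, S, T, U, V}.
That set has 5 states.

5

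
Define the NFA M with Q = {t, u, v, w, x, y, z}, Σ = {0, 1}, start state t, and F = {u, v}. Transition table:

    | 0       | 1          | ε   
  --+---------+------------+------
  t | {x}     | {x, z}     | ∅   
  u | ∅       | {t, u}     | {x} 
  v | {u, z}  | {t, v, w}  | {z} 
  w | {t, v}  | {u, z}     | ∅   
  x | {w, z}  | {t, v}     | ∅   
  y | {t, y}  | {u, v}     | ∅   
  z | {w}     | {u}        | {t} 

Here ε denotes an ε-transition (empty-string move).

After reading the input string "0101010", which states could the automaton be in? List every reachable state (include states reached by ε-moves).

Start in {t}.
Read '0': t→{x}; now {x}.
Read '1': x→{t, v}; union {t, v}; ε-closure = {t, v, z}.
Read '0': t→{x}, v→{u, z}, z→{w}; union {u, w, x, z}; ε-closure = {t, u, w, x, z}.
Read '1': t→{x, z}, u→{t, u}, w→{u, z}, x→{t, v}, z→{u}; now {t, u, v, x, z}.
Read '0': t→{x}, u→∅, v→{u, z}, x→{w, z}, z→{w}; union {u, w, x, z}; ε-closure = {t, u, w, x, z}.
Read '1': t→{x, z}, u→{t, u}, w→{u, z}, x→{t, v}, z→{u}; now {t, u, v, x, z}.
Read '0': t→{x}, u→∅, v→{u, z}, x→{w, z}, z→{w}; union {u, w, x, z}; ε-closure = {t, u, w, x, z}.

{t, u, w, x, z}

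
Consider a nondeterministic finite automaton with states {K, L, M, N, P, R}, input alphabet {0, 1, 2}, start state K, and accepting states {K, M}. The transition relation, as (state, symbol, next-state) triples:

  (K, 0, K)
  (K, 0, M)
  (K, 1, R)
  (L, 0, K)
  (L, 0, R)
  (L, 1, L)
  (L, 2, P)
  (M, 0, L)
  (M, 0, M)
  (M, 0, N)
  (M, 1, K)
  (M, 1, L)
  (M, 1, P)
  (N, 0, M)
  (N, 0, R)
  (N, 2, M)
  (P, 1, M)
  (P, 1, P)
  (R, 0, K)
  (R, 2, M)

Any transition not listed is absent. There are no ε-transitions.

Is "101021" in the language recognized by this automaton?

Start in {K}.
Read '1': {K} → {R}.
Read '0': {R} → {K}.
Read '1': {K} → {R}.
Read '0': {R} → {K}.
Read '2': {K} → ∅.
The set is empty and remains empty for the remaining 1 symbol.
The final set ∅ contains no accepting state.

No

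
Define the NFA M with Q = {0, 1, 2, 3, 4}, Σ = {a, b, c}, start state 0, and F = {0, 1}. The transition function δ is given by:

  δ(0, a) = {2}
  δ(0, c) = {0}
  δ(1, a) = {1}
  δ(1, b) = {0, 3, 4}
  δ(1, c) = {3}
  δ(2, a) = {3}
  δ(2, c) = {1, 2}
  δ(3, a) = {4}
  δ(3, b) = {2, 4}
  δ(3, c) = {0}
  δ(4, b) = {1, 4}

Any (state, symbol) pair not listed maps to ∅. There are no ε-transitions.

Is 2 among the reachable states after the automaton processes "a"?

Start in {0}.
Read 'a': 0→{2}; now {2}.
State 2 is in {2}.

Yes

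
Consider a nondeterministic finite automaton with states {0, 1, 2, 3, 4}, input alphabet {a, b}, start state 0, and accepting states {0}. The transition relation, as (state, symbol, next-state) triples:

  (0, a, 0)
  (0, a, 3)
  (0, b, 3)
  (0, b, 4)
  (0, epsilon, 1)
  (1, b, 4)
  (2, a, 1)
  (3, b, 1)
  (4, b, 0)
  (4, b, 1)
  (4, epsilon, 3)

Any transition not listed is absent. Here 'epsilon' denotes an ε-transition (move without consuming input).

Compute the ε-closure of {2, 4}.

{2, 3, 4}

Begin with {2, 4}.
ε-move 4 → 3; add 3.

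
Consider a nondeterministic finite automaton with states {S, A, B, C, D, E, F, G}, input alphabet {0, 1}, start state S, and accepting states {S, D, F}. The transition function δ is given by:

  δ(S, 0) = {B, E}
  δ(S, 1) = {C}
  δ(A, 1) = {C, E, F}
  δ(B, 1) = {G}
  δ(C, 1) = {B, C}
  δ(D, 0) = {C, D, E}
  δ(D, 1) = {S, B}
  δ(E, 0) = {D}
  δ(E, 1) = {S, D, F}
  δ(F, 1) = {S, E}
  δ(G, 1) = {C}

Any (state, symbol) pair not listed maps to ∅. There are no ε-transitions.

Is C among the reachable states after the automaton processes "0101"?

Yes

Start in {S}.
Read '0': S→{B, E}; now {B, E}.
Read '1': B→{G}, E→{S, D, F}; now {S, D, F, G}.
Read '0': S→{B, E}, D→{C, D, E}, F→∅, G→∅; now {B, C, D, E}.
Read '1': B→{G}, C→{B, C}, D→{S, B}, E→{S, D, F}; now {S, B, C, D, F, G}.
State C is in {S, B, C, D, F, G}.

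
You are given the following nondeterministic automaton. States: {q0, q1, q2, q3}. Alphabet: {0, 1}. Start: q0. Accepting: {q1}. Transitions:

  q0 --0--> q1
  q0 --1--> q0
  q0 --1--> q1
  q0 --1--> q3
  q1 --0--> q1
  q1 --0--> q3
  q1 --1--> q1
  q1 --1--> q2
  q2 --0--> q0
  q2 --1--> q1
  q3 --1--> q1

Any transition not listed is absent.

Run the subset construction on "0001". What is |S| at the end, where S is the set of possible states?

Start in {q0}.
Read '0': {q0} → {q1}.
Read '0': {q1} → {q1, q3}.
Read '0': {q1, q3} → {q1, q3}.
Read '1': {q1, q3} → {q1, q2}.
That set has 2 states.

2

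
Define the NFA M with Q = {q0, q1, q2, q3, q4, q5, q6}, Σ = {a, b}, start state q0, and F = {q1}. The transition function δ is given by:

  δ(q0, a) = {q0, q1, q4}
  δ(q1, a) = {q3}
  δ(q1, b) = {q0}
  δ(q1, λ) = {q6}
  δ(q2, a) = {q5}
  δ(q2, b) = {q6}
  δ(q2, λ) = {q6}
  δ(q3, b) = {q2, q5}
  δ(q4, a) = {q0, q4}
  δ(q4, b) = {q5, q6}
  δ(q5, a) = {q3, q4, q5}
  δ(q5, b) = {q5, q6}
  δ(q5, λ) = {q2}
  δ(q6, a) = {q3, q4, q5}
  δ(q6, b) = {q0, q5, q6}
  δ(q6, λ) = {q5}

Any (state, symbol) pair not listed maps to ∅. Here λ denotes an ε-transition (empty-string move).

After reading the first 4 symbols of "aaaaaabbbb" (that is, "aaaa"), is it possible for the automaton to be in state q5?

Yes

Start in {q0}.
Read 'a': q0→{q0, q1, q4}; union {q0, q1, q4}; ε-closure = {q0, q1, q2, q4, q5, q6}.
Read 'a': q0→{q0, q1, q4}, q1→{q3}, q2→{q5}, q4→{q0, q4}, q5→{q3, q4, q5}, q6→{q3, q4, q5}; union {q0, q1, q3, q4, q5}; ε-closure = {q0, q1, q2, q3, q4, q5, q6}.
Read 'a': q0→{q0, q1, q4}, q1→{q3}, q2→{q5}, q3→∅, q4→{q0, q4}, q5→{q3, q4, q5}, q6→{q3, q4, q5}; union {q0, q1, q3, q4, q5}; ε-closure = {q0, q1, q2, q3, q4, q5, q6}.
Read 'a': q0→{q0, q1, q4}, q1→{q3}, q2→{q5}, q3→∅, q4→{q0, q4}, q5→{q3, q4, q5}, q6→{q3, q4, q5}; union {q0, q1, q3, q4, q5}; ε-closure = {q0, q1, q2, q3, q4, q5, q6}.
State q5 is in {q0, q1, q2, q3, q4, q5, q6}.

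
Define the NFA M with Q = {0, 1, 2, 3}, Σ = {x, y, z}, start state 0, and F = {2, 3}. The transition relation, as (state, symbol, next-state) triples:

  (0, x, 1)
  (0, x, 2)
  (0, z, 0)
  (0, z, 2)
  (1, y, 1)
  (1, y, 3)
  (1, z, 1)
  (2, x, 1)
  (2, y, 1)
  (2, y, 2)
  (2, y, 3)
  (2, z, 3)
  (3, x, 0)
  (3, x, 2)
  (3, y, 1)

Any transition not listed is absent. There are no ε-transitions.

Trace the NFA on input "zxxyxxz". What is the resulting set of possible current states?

{1, 3}

Start in {0}.
Read 'z': 0→{0, 2}; now {0, 2}.
Read 'x': 0→{1, 2}, 2→{1}; now {1, 2}.
Read 'x': 1→∅, 2→{1}; now {1}.
Read 'y': 1→{1, 3}; now {1, 3}.
Read 'x': 1→∅, 3→{0, 2}; now {0, 2}.
Read 'x': 0→{1, 2}, 2→{1}; now {1, 2}.
Read 'z': 1→{1}, 2→{3}; now {1, 3}.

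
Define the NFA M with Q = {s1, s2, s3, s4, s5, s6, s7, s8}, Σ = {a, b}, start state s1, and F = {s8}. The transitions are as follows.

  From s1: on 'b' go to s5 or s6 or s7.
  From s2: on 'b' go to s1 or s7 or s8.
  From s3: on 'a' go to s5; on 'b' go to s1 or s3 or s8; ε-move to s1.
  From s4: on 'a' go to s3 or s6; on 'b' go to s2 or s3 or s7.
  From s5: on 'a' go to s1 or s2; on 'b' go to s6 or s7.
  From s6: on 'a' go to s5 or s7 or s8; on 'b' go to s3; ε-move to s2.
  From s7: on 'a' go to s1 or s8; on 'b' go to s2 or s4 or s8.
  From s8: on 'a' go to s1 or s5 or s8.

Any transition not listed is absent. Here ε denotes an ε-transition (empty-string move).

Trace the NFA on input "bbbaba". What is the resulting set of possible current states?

{s1, s2, s3, s5, s6, s7, s8}

Start in {s1}.
Read 'b': s1→{s5, s6, s7}; union {s5, s6, s7}; ε-closure = {s2, s5, s6, s7}.
Read 'b': s2→{s1, s7, s8}, s5→{s6, s7}, s6→{s3}, s7→{s2, s4, s8}; now {s1, s2, s3, s4, s6, s7, s8}.
Read 'b': s1→{s5, s6, s7}, s2→{s1, s7, s8}, s3→{s1, s3, s8}, s4→{s2, s3, s7}, s6→{s3}, s7→{s2, s4, s8}, s8→∅; now {s1, s2, s3, s4, s5, s6, s7, s8}.
Read 'a': s1→∅, s2→∅, s3→{s5}, s4→{s3, s6}, s5→{s1, s2}, s6→{s5, s7, s8}, s7→{s1, s8}, s8→{s1, s5, s8}; now {s1, s2, s3, s5, s6, s7, s8}.
Read 'b': s1→{s5, s6, s7}, s2→{s1, s7, s8}, s3→{s1, s3, s8}, s5→{s6, s7}, s6→{s3}, s7→{s2, s4, s8}, s8→∅; now {s1, s2, s3, s4, s5, s6, s7, s8}.
Read 'a': s1→∅, s2→∅, s3→{s5}, s4→{s3, s6}, s5→{s1, s2}, s6→{s5, s7, s8}, s7→{s1, s8}, s8→{s1, s5, s8}; now {s1, s2, s3, s5, s6, s7, s8}.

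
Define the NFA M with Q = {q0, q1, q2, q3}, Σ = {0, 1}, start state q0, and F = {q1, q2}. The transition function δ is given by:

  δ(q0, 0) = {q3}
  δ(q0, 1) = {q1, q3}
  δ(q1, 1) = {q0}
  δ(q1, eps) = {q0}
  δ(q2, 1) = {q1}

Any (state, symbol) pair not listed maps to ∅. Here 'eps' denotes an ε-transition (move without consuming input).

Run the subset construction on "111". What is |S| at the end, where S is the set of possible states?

3

Start in {q0}.
Read '1': q0→{q1, q3}; union {q1, q3}; ε-closure = {q0, q1, q3}.
Read '1': q0→{q1, q3}, q1→{q0}, q3→∅; now {q0, q1, q3}.
Read '1': q0→{q1, q3}, q1→{q0}, q3→∅; now {q0, q1, q3}.
That set has 3 states.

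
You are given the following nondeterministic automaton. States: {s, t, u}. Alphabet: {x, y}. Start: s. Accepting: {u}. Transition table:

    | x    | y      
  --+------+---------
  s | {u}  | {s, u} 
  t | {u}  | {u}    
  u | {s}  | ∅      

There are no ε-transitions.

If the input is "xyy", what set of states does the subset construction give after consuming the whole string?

Start in {s}.
Read 'x': s→{u}; now {u}.
Read 'y': u→∅; now ∅.
The set is empty and remains empty for the remaining 1 symbol.

∅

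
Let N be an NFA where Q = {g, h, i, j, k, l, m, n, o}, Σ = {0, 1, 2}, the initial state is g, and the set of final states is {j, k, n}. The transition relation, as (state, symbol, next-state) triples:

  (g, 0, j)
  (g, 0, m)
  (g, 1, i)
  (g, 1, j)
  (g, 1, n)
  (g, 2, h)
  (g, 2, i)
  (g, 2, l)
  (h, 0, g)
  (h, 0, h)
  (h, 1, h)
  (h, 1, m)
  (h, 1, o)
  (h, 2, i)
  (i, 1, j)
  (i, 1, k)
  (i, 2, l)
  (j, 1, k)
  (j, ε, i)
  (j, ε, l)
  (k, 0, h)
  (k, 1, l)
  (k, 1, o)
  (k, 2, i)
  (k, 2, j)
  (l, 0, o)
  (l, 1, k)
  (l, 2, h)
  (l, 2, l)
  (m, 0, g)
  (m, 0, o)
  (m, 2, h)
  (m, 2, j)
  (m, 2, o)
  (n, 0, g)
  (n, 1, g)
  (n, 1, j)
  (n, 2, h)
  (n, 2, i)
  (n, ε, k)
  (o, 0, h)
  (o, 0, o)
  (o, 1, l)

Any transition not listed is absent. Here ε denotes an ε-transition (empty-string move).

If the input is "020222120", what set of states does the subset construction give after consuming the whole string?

{g, h, o}

Start in {g}.
Read '0': g→{j, m}; union {j, m}; ε-closure = {i, j, l, m}.
Read '2': i→{l}, j→∅, l→{h, l}, m→{h, j, o}; union {h, j, l, o}; ε-closure = {h, i, j, l, o}.
Read '0': h→{g, h}, i→∅, j→∅, l→{o}, o→{h, o}; now {g, h, o}.
Read '2': g→{h, i, l}, h→{i}, o→∅; now {h, i, l}.
Read '2': h→{i}, i→{l}, l→{h, l}; now {h, i, l}.
Read '2': h→{i}, i→{l}, l→{h, l}; now {h, i, l}.
Read '1': h→{h, m, o}, i→{j, k}, l→{k}; union {h, j, k, m, o}; ε-closure = {h, i, j, k, l, m, o}.
Read '2': h→{i}, i→{l}, j→∅, k→{i, j}, l→{h, l}, m→{h, j, o}, o→∅; now {h, i, j, l, o}.
Read '0': h→{g, h}, i→∅, j→∅, l→{o}, o→{h, o}; now {g, h, o}.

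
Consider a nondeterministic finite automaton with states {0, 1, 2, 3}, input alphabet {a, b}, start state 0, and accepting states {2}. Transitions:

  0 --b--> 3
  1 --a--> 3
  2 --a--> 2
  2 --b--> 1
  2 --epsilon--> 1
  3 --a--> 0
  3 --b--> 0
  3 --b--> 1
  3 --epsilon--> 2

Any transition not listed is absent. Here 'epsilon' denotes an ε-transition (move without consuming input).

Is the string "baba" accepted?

Start in {0}.
Read 'b': 0→{3}; union {3}; ε-closure = {1, 2, 3}.
Read 'a': 1→{3}, 2→{2}, 3→{0}; union {0, 2, 3}; ε-closure = {0, 1, 2, 3}.
Read 'b': 0→{3}, 1→∅, 2→{1}, 3→{0, 1}; union {0, 1, 3}; ε-closure = {0, 1, 2, 3}.
Read 'a': 0→∅, 1→{3}, 2→{2}, 3→{0}; union {0, 2, 3}; ε-closure = {0, 1, 2, 3}.
The final set {0, 1, 2, 3} contains the accepting state 2.

Yes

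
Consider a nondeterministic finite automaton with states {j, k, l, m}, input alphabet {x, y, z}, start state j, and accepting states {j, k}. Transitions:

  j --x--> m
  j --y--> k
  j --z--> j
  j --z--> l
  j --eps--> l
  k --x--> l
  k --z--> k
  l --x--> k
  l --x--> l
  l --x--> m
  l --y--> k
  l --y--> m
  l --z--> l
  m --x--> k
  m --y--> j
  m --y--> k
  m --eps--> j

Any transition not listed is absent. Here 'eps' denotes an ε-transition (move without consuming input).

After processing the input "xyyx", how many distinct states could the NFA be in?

4

Start: ε-closure({j}) = {j, l}.
Read 'x': j→{m}, l→{k, l, m}; union {k, l, m}; ε-closure = {j, k, l, m}.
Read 'y': j→{k}, k→∅, l→{k, m}, m→{j, k}; union {j, k, m}; ε-closure = {j, k, l, m}.
Read 'y': j→{k}, k→∅, l→{k, m}, m→{j, k}; union {j, k, m}; ε-closure = {j, k, l, m}.
Read 'x': j→{m}, k→{l}, l→{k, l, m}, m→{k}; union {k, l, m}; ε-closure = {j, k, l, m}.
That set has 4 states.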